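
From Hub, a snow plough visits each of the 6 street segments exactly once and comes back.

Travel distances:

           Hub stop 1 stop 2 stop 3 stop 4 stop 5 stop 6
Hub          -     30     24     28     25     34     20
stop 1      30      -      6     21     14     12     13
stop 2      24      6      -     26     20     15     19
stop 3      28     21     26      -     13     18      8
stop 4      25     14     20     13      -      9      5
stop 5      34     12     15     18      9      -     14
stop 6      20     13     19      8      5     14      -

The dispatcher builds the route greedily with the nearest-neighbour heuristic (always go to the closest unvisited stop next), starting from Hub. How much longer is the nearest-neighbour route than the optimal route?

14 longer than the optimal tour.

Hub: stop 6=20, stop 2=24, stop 4=25, stop 3=28, stop 1=30, stop 5=34 ⇒ stop 6
stop 6: stop 4=5, stop 3=8, stop 1=13, stop 5=14, stop 2=19 ⇒ stop 4
stop 4: stop 5=9, stop 3=13, stop 1=14, stop 2=20 ⇒ stop 5
stop 5: stop 1=12, stop 2=15, stop 3=18 ⇒ stop 1
stop 1: stop 2=6, stop 3=21 ⇒ stop 2
stop 2: stop 3=26 ⇒ stop 3
NN route Hub → stop 6 → stop 4 → stop 5 → stop 1 → stop 2 → stop 3 → Hub costs 106.
Optimal: Hub → stop 2 → stop 1 → stop 5 → stop 4 → stop 3 → stop 6 → Hub costs 92 (by enumerating all 360 distinct tours).
Excess = 106 − 92 = 14.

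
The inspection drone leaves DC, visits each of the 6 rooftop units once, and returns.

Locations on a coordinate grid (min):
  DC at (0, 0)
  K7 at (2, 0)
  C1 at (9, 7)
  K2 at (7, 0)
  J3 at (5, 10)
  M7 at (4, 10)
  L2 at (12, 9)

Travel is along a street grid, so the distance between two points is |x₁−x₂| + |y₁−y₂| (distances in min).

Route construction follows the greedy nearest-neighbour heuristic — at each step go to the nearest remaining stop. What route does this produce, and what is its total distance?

Total distance 44 min via the nearest-neighbour route DC → K7 → K2 → C1 → L2 → J3 → M7 → DC.

From DC: distances to unvisited — K7=2, K2=7, M7=14, J3=15, C1=16, L2=21. Nearest is K7 (2).
From K7: distances to unvisited — K2=5, M7=12, J3=13, C1=14, L2=19. Nearest is K2 (5).
From K2: distances to unvisited — C1=9, J3=12, M7=13, L2=14. Nearest is C1 (9).
From C1: distances to unvisited — L2=5, J3=7, M7=8. Nearest is L2 (5).
From L2: distances to unvisited — J3=8, M7=9. Nearest is J3 (8).
From J3: distances to unvisited — M7=1. Nearest is M7 (1).
Return M7→DC: 14.
Total = 2 + 5 + 9 + 5 + 8 + 1 + 14 = 44.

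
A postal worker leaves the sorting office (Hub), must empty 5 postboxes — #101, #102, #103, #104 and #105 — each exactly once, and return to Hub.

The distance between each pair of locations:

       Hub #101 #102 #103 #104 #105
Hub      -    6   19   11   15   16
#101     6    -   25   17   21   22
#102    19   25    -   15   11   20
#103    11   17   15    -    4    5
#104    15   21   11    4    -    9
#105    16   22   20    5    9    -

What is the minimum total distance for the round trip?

Shortest round trip = 67.

With 5 stops there are 5!/2 = 60 distinct round trips (a route and its reverse cost the same).
Hub-#101-#102-#103-#104-#105-Hub: 6+25+15+4+9+16 = 75
Hub-#101-#102-#103-#105-#104-Hub: 6+25+15+5+9+15 = 75
Hub-#101-#102-#104-#103-#105-Hub: 6+25+11+4+5+16 = 67
Hub-#101-#102-#104-#105-#103-Hub: 6+25+11+9+5+11 = 67
Hub-#101-#102-#105-#103-#104-Hub: 6+25+20+5+4+15 = 75
Hub-#101-#102-#105-#104-#103-Hub: 6+25+20+9+4+11 = 75
Hub-#101-#103-#102-#104-#105-Hub: 6+17+15+11+9+16 = 74
Hub-#101-#103-#102-#105-#104-Hub: 6+17+15+20+9+15 = 82
Hub-#101-#103-#104-#102-#105-Hub: 6+17+4+11+20+16 = 74
Hub-#101-#103-#104-#105-#102-Hub: 6+17+4+9+20+19 = 75
Hub-#101-#103-#105-#102-#104-Hub: 6+17+5+20+11+15 = 74
Hub-#101-#103-#105-#104-#102-Hub: 6+17+5+9+11+19 = 67
Hub-#101-#104-#102-#103-#105-Hub: 6+21+11+15+5+16 = 74
Hub-#101-#104-#102-#105-#103-Hub: 6+21+11+20+5+11 = 74
… (46 more)
The minimum is 67.
One optimal route: Hub → #101 → #102 → #104 → #103 → #105 → Hub (or its reverse).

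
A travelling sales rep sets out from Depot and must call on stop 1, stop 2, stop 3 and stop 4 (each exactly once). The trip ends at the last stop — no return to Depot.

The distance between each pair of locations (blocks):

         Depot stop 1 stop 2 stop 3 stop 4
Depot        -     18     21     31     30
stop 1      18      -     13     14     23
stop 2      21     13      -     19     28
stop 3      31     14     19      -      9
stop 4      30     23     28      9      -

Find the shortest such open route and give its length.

Minimum one-way distance = 57 blocks.

There are 4! = 24 possible orderings.
Depot - stop 1 - stop 2 - stop 3 - stop 4: 18+13+19+9 = 59
Depot - stop 1 - stop 2 - stop 4 - stop 3: 18+13+28+9 = 68
Depot - stop 1 - stop 3 - stop 2 - stop 4: 18+14+19+28 = 79
Depot - stop 1 - stop 3 - stop 4 - stop 2: 18+14+9+28 = 69
Depot - stop 1 - stop 4 - stop 2 - stop 3: 18+23+28+19 = 88
Depot - stop 1 - stop 4 - stop 3 - stop 2: 18+23+9+19 = 69
Depot - stop 2 - stop 1 - stop 3 - stop 4: 21+13+14+9 = 57
Depot - stop 2 - stop 1 - stop 4 - stop 3: 21+13+23+9 = 66
Depot - stop 2 - stop 3 - stop 1 - stop 4: 21+19+14+23 = 77
Depot - stop 2 - stop 3 - stop 4 - stop 1: 21+19+9+23 = 72
Depot - stop 2 - stop 4 - stop 1 - stop 3: 21+28+23+14 = 86
Depot - stop 2 - stop 4 - stop 3 - stop 1: 21+28+9+14 = 72
Depot - stop 3 - stop 1 - stop 2 - stop 4: 31+14+13+28 = 86
Depot - stop 3 - stop 1 - stop 4 - stop 2: 31+14+23+28 = 96
… (10 more)
The minimum is 57.
One shortest path: Depot → stop 2 → stop 1 → stop 3 → stop 4.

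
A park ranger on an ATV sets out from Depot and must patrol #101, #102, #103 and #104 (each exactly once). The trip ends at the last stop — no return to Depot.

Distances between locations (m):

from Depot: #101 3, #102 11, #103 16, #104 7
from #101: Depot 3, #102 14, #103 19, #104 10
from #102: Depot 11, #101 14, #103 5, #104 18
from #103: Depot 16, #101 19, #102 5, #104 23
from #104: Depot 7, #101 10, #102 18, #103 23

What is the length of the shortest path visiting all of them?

There are 4! = 24 possible orderings.
Depot - #101 - #102 - #103 - #104: 3+14+5+23 = 45
Depot - #101 - #102 - #104 - #103: 3+14+18+23 = 58
Depot - #101 - #103 - #102 - #104: 3+19+5+18 = 45
Depot - #101 - #103 - #104 - #102: 3+19+23+18 = 63
Depot - #101 - #104 - #102 - #103: 3+10+18+5 = 36
Depot - #101 - #104 - #103 - #102: 3+10+23+5 = 41
Depot - #102 - #101 - #103 - #104: 11+14+19+23 = 67
Depot - #102 - #101 - #104 - #103: 11+14+10+23 = 58
Depot - #102 - #103 - #101 - #104: 11+5+19+10 = 45
Depot - #102 - #103 - #104 - #101: 11+5+23+10 = 49
Depot - #102 - #104 - #101 - #103: 11+18+10+19 = 58
Depot - #102 - #104 - #103 - #101: 11+18+23+19 = 71
Depot - #103 - #101 - #102 - #104: 16+19+14+18 = 67
Depot - #103 - #101 - #104 - #102: 16+19+10+18 = 63
… (10 more)
The minimum is 36.
One shortest path: Depot → #101 → #104 → #102 → #103.

Shortest open route: 36 m.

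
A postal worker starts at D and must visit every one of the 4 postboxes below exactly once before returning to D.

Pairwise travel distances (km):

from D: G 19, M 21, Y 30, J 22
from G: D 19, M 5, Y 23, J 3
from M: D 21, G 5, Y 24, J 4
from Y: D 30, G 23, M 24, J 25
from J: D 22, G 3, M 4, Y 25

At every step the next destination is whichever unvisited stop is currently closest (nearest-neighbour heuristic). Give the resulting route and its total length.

From D: distances to unvisited — G=19, M=21, J=22, Y=30. Nearest is G (19).
From G: distances to unvisited — J=3, M=5, Y=23. Nearest is J (3).
From J: distances to unvisited — M=4, Y=25. Nearest is M (4).
From M: distances to unvisited — Y=24. Nearest is Y (24).
Return Y→D: 30.
Total = 19 + 3 + 4 + 24 + 30 = 80.

Total distance 80 km via the nearest-neighbour route D → G → J → M → Y → D.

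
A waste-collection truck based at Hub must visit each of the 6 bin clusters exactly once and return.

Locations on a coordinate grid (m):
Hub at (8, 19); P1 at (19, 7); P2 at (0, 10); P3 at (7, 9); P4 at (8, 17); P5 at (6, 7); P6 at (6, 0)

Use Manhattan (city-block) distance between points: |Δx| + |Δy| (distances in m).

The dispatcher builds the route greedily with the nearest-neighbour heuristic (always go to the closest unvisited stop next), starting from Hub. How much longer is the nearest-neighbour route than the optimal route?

Excess over optimum: 4 m.

Hub: P4=2, P3=11, P5=14, P2=17, P6=21, P1=23 ⇒ P4
P4: P3=9, P5=12, P2=15, P6=19, P1=21 ⇒ P3
P3: P5=3, P2=8, P6=10, P1=14 ⇒ P5
P5: P6=7, P2=9, P1=13 ⇒ P6
P6: P2=16, P1=20 ⇒ P2
P2: P1=22 ⇒ P1
NN route Hub → P4 → P3 → P5 → P6 → P2 → P1 → Hub costs 82.
Optimal: Hub → P1 → P5 → P6 → P2 → P3 → P4 → Hub costs 78 (by enumerating all 360 distinct tours).
Excess = 82 − 78 = 4.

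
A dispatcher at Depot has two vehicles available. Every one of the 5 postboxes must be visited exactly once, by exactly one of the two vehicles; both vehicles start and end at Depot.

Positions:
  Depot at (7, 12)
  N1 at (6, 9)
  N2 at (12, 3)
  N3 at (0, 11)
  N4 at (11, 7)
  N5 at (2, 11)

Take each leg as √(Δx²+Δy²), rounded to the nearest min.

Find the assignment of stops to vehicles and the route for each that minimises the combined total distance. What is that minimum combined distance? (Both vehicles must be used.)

Check every non-empty split of the stops between the two vehicles; for each half take its own optimal tour:
  {N1} + {N2, N3, N4, N5}: 6 + 31 = 37
  {N2} + {N1, N3, N4, N5}: 20 + 24 = 44
  {N1, N2} + {N3, N4, N5}: 21 + 25 = 46
  {N3} + {N1, N2, N4, N5}: 14 + 27 = 41
  {N1, N3} + {N2, N4, N5}: 16 + 28 = 44
  {N2, N3} + {N1, N4, N5}: 31 + 20 = 51
  … (15 splits in total)
  {N1, N2, N4} + {N3, N5}: 21 + 14 = 35  ← best
Best: vehicle 1 Depot → N1 → N2 → N4 → Depot = 21; vehicle 2 Depot → N3 → N5 → Depot = 14; combined 35.

Minimum combined distance: 35 min.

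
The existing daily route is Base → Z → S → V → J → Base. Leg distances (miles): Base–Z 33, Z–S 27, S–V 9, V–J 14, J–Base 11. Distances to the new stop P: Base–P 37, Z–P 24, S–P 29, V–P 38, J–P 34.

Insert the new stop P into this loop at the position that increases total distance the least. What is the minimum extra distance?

Minimum extra distance: 26 miles, inserting P between Z and S.

Insertion cost between consecutive stops i–j is d(i,P) + d(P,j) − d(i,j):
  between Base and Z: 37 + 24 − 33 = 28
  between Z and S: 24 + 29 − 27 = 26
  between S and V: 29 + 38 − 9 = 58
  between V and J: 38 + 34 − 14 = 58
  between J and Base: 34 + 37 − 11 = 60
Cheapest insertion is between Z and S, adding 26.
New total = 94 + 26 = 120.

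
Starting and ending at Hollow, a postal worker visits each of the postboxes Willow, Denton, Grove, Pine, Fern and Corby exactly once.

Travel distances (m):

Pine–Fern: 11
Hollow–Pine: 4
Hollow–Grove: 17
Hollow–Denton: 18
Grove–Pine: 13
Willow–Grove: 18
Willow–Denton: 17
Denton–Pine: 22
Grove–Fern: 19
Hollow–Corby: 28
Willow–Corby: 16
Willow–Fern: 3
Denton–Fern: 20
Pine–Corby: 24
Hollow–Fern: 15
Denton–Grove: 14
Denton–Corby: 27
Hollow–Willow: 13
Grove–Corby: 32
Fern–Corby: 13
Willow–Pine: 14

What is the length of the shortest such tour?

87 m — the shortest possible round trip.

With 6 stops there are 6!/2 = 360 distinct round trips (a route and its reverse cost the same).
Hollow→Willow→Denton→Grove→Pine→Fern→Corby→Hollow: 13+17+14+13+11+13+28 = 109
Hollow→Willow→Denton→Grove→Pine→Corby→Fern→Hollow: 13+17+14+13+24+13+15 = 109
Hollow→Willow→Denton→Grove→Fern→Pine→Corby→Hollow: 13+17+14+19+11+24+28 = 126
Hollow→Willow→Denton→Grove→Fern→Corby→Pine→Hollow: 13+17+14+19+13+24+4 = 104
Hollow→Willow→Denton→Grove→Corby→Pine→Fern→Hollow: 13+17+14+32+24+11+15 = 126
Hollow→Willow→Denton→Grove→Corby→Fern→Pine→Hollow: 13+17+14+32+13+11+4 = 104
Hollow→Willow→Denton→Pine→Grove→Fern→Corby→Hollow: 13+17+22+13+19+13+28 = 125
Hollow→Willow→Denton→Pine→Grove→Corby→Fern→Hollow: 13+17+22+13+32+13+15 = 125
… (352 more)
Hollow→Willow→Fern→Corby→Denton→Grove→Pine→Hollow: 13+3+13+27+14+13+4 = 87  ← best
The minimum is 87.
One optimal route: Hollow → Willow → Fern → Corby → Denton → Grove → Pine → Hollow (or its reverse).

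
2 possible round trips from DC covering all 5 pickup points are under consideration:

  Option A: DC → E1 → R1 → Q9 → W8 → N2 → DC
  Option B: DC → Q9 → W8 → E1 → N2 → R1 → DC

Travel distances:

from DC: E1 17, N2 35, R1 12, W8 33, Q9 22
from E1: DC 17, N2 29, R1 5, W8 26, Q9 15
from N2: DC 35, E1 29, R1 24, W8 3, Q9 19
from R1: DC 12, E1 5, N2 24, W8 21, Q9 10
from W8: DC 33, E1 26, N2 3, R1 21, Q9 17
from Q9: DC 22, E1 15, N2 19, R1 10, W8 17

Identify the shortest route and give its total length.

87 — Option A is the shortest.

Option A: 17 + 5 + 10 + 17 + 3 + 35 = 87
Option B: 22 + 17 + 26 + 29 + 24 + 12 = 130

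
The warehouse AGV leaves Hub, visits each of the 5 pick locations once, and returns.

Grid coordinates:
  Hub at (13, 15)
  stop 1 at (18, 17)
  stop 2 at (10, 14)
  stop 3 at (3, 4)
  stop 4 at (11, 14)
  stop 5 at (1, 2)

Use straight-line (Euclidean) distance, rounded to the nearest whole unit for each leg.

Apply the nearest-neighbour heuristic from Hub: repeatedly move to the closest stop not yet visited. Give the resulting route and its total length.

From Hub: distances to unvisited — stop 4=2, stop 2=3, stop 1=5, stop 3=15, stop 5=18. Nearest is stop 4 (2).
From stop 4: distances to unvisited — stop 2=1, stop 1=8, stop 3=13, stop 5=16. Nearest is stop 2 (1).
From stop 2: distances to unvisited — stop 1=9, stop 3=12, stop 5=15. Nearest is stop 1 (9).
From stop 1: distances to unvisited — stop 3=20, stop 5=23. Nearest is stop 3 (20).
From stop 3: distances to unvisited — stop 5=3. Nearest is stop 5 (3).
Return stop 5→Hub: 18.
Total = 2 + 1 + 9 + 20 + 3 + 18 = 53.

Total distance 53 via the nearest-neighbour route Hub → stop 4 → stop 2 → stop 1 → stop 3 → stop 5 → Hub.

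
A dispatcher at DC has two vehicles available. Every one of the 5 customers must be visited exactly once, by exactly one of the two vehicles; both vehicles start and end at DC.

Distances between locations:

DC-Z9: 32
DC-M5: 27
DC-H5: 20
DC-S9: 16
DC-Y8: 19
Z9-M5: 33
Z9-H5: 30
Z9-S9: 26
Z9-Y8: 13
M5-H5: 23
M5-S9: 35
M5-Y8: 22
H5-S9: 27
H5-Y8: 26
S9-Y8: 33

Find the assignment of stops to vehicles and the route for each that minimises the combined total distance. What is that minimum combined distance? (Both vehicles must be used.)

140 — the smallest possible combined total.

Try each way of splitting the stops between the two vehicles (each non-empty) and, for each split, find the best tour for each vehicle:
  {Z9} + {M5, H5, S9, Y8}: 64 + 107 = 171
  {M5} + {Z9, H5, S9, Y8}: 54 + 101 = 155
  {Z9, M5} + {H5, S9, Y8}: 92 + 88 = 180
  {H5} + {Z9, M5, S9, Y8}: 40 + 104 = 144
  {Z9, H5} + {M5, S9, Y8}: 82 + 92 = 174
  {M5, H5} + {Z9, S9, Y8}: 70 + 74 = 144
  … (15 splits in total)
  {S9} + {Z9, M5, H5, Y8}: 32 + 108 = 140  ← best
Best: vehicle 1 DC → S9 → DC = 32; vehicle 2 DC → H5 → M5 → Z9 → Y8 → DC = 108; combined 140.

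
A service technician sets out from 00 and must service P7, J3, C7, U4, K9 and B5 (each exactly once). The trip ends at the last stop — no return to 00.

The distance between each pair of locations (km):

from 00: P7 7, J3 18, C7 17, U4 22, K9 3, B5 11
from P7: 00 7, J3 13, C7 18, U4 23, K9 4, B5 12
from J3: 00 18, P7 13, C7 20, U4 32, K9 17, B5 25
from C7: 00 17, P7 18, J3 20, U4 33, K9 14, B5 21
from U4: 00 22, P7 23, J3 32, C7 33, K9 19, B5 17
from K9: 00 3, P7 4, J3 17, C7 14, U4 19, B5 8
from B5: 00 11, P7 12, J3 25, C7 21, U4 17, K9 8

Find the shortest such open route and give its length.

Shortest open route: 78 km.

There are 6! = 720 possible orderings.
00 - P7 - J3 - C7 - U4 - K9 - B5: 7+13+20+33+19+8 = 100
00 - P7 - J3 - C7 - U4 - B5 - K9: 7+13+20+33+17+8 = 98
00 - P7 - J3 - C7 - K9 - U4 - B5: 7+13+20+14+19+17 = 90
00 - P7 - J3 - C7 - K9 - B5 - U4: 7+13+20+14+8+17 = 79
00 - P7 - J3 - C7 - B5 - U4 - K9: 7+13+20+21+17+19 = 97
00 - P7 - J3 - C7 - B5 - K9 - U4: 7+13+20+21+8+19 = 88
00 - P7 - J3 - U4 - C7 - K9 - B5: 7+13+32+33+14+8 = 107
00 - P7 - J3 - U4 - C7 - B5 - K9: 7+13+32+33+21+8 = 114
… (712 more)
00 - K9 - P7 - J3 - C7 - B5 - U4: 3+4+13+20+21+17 = 78  ← best
The minimum is 78.
One shortest path: 00 → K9 → P7 → J3 → C7 → B5 → U4.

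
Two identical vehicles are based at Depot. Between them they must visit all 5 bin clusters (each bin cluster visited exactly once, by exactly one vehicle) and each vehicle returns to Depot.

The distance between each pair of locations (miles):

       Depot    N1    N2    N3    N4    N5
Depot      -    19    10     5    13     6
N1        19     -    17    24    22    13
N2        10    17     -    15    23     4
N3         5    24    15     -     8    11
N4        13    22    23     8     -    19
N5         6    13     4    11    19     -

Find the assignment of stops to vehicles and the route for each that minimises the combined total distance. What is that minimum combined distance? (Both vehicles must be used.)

Check every non-empty split of the stops between the two vehicles; for each half take its own optimal tour:
  {N1} + {N2, N3, N4, N5}: 38 + 46 = 84
  {N2} + {N1, N3, N4, N5}: 20 + 54 = 74
  {N1, N2} + {N3, N4, N5}: 46 + 38 = 84
  {N3} + {N1, N2, N4, N5}: 10 + 62 = 72
  {N1, N3} + {N2, N4, N5}: 48 + 46 = 94
  {N2, N3} + {N1, N4, N5}: 30 + 54 = 84
  … (15 splits in total)
Best: vehicle 1 Depot → N3 → Depot = 10; vehicle 2 Depot → N2 → N5 → N1 → N4 → Depot = 62; combined 72.

72 miles — the smallest possible combined total.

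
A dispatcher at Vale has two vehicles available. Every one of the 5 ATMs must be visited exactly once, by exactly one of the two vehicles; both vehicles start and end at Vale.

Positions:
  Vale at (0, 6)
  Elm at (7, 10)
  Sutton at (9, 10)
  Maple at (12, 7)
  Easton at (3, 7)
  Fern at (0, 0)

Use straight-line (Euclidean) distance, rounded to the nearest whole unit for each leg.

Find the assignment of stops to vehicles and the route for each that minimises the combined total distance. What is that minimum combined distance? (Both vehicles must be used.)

Minimum combined distance: 38.

Check every non-empty split of the stops between the two vehicles; for each half take its own optimal tour:
  {Elm} + {Sutton, Maple, Easton, Fern}: 16 + 34 = 50
  {Sutton} + {Elm, Maple, Easton, Fern}: 20 + 34 = 54
  {Elm, Sutton} + {Maple, Easton, Fern}: 20 + 32 = 52
  {Maple} + {Elm, Sutton, Easton, Fern}: 24 + 29 = 53
  {Elm, Maple} + {Sutton, Easton, Fern}: 26 + 29 = 55
  {Sutton, Maple} + {Elm, Easton, Fern}: 26 + 26 = 52
  … (15 splits in total)
  {Elm, Sutton, Maple, Easton} + {Fern}: 26 + 12 = 38  ← best
Best: vehicle 1 Vale → Elm → Sutton → Maple → Easton → Vale = 26; vehicle 2 Vale → Fern → Vale = 12; combined 38.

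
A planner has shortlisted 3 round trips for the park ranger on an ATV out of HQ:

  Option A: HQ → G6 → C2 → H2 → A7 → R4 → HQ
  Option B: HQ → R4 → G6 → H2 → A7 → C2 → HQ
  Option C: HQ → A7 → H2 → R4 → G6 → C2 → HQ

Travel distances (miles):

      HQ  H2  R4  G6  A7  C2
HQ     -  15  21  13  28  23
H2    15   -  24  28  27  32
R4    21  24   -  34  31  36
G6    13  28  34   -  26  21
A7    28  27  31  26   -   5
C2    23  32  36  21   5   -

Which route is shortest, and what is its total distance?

Option A: 13 + 21 + 32 + 27 + 31 + 21 = 145
Option B: 21 + 34 + 28 + 27 + 5 + 23 = 138
Option C: 28 + 27 + 24 + 34 + 21 + 23 = 157

138 miles — Option B is the shortest.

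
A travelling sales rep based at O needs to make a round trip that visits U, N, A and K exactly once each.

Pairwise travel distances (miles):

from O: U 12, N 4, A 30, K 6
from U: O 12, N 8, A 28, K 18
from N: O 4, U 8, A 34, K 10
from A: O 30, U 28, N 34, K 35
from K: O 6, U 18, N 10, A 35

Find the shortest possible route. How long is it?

O→U→N→A→K→O: 12+8+34+35+6 = 95
O→U→N→K→A→O: 12+8+10+35+30 = 95
O→U→A→N→K→O: 12+28+34+10+6 = 90
O→U→A→K→N→O: 12+28+35+10+4 = 89
O→U→K→N→A→O: 12+18+10+34+30 = 104
O→U→K→A→N→O: 12+18+35+34+4 = 103
O→N→U→A→K→O: 4+8+28+35+6 = 81
O→N→U→K→A→O: 4+8+18+35+30 = 95
O→N→A→U→K→O: 4+34+28+18+6 = 90
O→N→K→U→A→O: 4+10+18+28+30 = 90
O→A→U→N→K→O: 30+28+8+10+6 = 82
O→A→N→U→K→O: 30+34+8+18+6 = 96
The minimum is 81.
One optimal route: O → N → U → A → K → O (or its reverse).

81 miles — the shortest possible round trip.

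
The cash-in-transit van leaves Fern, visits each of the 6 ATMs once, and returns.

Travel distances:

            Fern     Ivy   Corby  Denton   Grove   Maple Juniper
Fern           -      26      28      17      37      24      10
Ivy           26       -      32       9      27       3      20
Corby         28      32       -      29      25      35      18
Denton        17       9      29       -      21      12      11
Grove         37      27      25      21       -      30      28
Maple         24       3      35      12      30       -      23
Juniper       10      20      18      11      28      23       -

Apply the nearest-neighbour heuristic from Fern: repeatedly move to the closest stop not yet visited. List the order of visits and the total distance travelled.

Total distance 116 via the nearest-neighbour route Fern → Juniper → Denton → Ivy → Maple → Grove → Corby → Fern.

Fern → [Juniper:10 / Denton:17 / Maple:24 / Ivy:26 / Corby:28 / Grove:37] → Juniper (10)
Juniper → [Denton:11 / Corby:18 / Ivy:20 / Maple:23 / Grove:28] → Denton (11)
Denton → [Ivy:9 / Maple:12 / Grove:21 / Corby:29] → Ivy (9)
Ivy → [Maple:3 / Grove:27 / Corby:32] → Maple (3)
Maple → [Grove:30 / Corby:35] → Grove (30)
Grove → [Corby:25] → Corby (25)
Return Corby→Fern: 28.
Total = 10 + 11 + 9 + 3 + 30 + 25 + 28 = 116.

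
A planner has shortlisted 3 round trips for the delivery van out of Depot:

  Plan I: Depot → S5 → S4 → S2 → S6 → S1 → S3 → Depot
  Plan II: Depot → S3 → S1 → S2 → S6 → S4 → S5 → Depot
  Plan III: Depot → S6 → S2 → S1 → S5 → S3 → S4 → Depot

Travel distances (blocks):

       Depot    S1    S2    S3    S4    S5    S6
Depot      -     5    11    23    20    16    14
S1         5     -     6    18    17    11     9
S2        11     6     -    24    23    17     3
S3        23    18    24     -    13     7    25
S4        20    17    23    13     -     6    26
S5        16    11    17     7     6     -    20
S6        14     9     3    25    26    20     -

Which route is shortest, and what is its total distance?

Plan I: 16 + 6 + 23 + 3 + 9 + 18 + 23 = 98
Plan II: 23 + 18 + 6 + 3 + 26 + 6 + 16 = 98
Plan III: 14 + 3 + 6 + 11 + 7 + 13 + 20 = 74

Shortest is Plan III, total 74 blocks.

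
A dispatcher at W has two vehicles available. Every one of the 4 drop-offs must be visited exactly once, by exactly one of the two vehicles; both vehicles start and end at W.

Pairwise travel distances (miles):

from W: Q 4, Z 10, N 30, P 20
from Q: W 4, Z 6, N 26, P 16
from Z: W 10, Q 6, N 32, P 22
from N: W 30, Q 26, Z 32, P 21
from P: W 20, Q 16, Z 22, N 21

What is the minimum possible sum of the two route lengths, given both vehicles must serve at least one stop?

Try each way of splitting the stops between the two vehicles (each non-empty) and, for each split, find the best tour for each vehicle:
  {Q} + {Z, N, P}: 8 + 83 = 91
  {Z} + {Q, N, P}: 20 + 71 = 91
  {Q, Z} + {N, P}: 20 + 71 = 91
  {N} + {Q, Z, P}: 60 + 52 = 112
  {Q, N} + {Z, P}: 60 + 52 = 112
  {Z, N} + {Q, P}: 72 + 40 = 112
  … (7 splits in total)
Best: vehicle 1 W → Q → W = 8; vehicle 2 W → Z → N → P → W = 83; combined 91.

Minimum combined distance: 91 miles.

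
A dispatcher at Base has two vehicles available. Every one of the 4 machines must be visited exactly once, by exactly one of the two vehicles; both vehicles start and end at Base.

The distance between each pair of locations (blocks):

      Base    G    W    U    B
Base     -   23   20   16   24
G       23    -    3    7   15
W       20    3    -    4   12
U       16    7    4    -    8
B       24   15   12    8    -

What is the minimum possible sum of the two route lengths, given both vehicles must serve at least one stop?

94 blocks — the smallest possible combined total.

Check every non-empty split of the stops between the two vehicles; for each half take its own optimal tour:
  {G} + {W, U, B}: 46 + 56 = 102
  {W} + {G, U, B}: 40 + 62 = 102
  {G, W} + {U, B}: 46 + 48 = 94
  {U} + {G, W, B}: 32 + 62 = 94
  {G, U} + {W, B}: 46 + 56 = 102
  {W, U} + {G, B}: 40 + 62 = 102
  … (7 splits in total)
Best: vehicle 1 Base → G → W → Base = 46; vehicle 2 Base → U → B → Base = 48; combined 94.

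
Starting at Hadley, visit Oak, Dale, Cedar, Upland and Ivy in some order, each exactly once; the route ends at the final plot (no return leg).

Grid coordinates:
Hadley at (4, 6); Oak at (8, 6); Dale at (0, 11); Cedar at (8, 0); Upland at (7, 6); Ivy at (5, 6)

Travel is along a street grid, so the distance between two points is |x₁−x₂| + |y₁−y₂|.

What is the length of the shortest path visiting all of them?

Minimum one-way distance = 28.

There are 5! = 120 possible orderings.
Hadley → Oak → Dale → Cedar → Upland → Ivy: 4+13+19+7+2 = 45
Hadley → Oak → Dale → Cedar → Ivy → Upland: 4+13+19+9+2 = 47
Hadley → Oak → Dale → Upland → Cedar → Ivy: 4+13+12+7+9 = 45
Hadley → Oak → Dale → Upland → Ivy → Cedar: 4+13+12+2+9 = 40
Hadley → Oak → Dale → Ivy → Cedar → Upland: 4+13+10+9+7 = 43
Hadley → Oak → Dale → Ivy → Upland → Cedar: 4+13+10+2+7 = 36
Hadley → Oak → Cedar → Dale → Upland → Ivy: 4+6+19+12+2 = 43
Hadley → Oak → Cedar → Dale → Ivy → Upland: 4+6+19+10+2 = 41
Hadley → Oak → Cedar → Upland → Dale → Ivy: 4+6+7+12+10 = 39
Hadley → Oak → Cedar → Upland → Ivy → Dale: 4+6+7+2+10 = 29
Hadley → Oak → Cedar → Ivy → Dale → Upland: 4+6+9+10+12 = 41
Hadley → Oak → Cedar → Ivy → Upland → Dale: 4+6+9+2+12 = 33
Hadley → Oak → Upland → Dale → Cedar → Ivy: 4+1+12+19+9 = 45
Hadley → Oak → Upland → Dale → Ivy → Cedar: 4+1+12+10+9 = 36
… (106 more)
Hadley → Dale → Ivy → Upland → Oak → Cedar: 9+10+2+1+6 = 28  ← best
The minimum is 28.
One shortest path: Hadley → Dale → Ivy → Upland → Oak → Cedar.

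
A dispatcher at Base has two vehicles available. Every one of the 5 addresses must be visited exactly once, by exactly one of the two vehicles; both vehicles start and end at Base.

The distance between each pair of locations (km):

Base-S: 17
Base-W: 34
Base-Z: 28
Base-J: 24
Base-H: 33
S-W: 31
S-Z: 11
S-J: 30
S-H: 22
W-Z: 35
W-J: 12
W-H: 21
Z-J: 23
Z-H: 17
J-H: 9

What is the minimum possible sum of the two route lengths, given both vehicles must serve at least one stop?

134 km — the smallest possible combined total.

There are 2^4 − 1 = 15 ways to divide the 5 stops into two non-empty groups. For each, the best each vehicle can do is its own shortest tour through its group:
  {S} + {W, Z, J, H}: 34 + 100 = 134
  {W} + {S, Z, J, H}: 68 + 78 = 146
  {S, W} + {Z, J, H}: 82 + 78 = 160
  {Z} + {S, W, J, H}: 56 + 94 = 150
  {S, Z} + {W, J, H}: 56 + 88 = 144
  {W, Z} + {S, J, H}: 97 + 72 = 169
  … (15 splits in total)
Best: vehicle 1 Base → S → Base = 34; vehicle 2 Base → W → J → H → Z → Base = 100; combined 134.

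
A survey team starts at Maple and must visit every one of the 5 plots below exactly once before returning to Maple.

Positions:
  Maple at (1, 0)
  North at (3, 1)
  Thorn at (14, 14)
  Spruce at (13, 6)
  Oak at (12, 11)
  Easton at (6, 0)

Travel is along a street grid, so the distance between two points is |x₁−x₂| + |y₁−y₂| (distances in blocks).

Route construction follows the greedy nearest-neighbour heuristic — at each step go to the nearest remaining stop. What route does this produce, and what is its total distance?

Total distance 58 blocks via the nearest-neighbour route Maple → North → Easton → Spruce → Oak → Thorn → Maple.

At Maple the remaining stops are North 3, Easton 5, Spruce 18, Oak 22, Thorn 27; go to North.
At North the remaining stops are Easton 4, Spruce 15, Oak 19, Thorn 24; go to Easton.
At Easton the remaining stops are Spruce 13, Oak 17, Thorn 22; go to Spruce.
At Spruce the remaining stops are Oak 6, Thorn 9; go to Oak.
At Oak the remaining stops are Thorn 5; go to Thorn.
Return Thorn→Maple: 27.
Total = 3 + 4 + 13 + 6 + 5 + 27 = 58.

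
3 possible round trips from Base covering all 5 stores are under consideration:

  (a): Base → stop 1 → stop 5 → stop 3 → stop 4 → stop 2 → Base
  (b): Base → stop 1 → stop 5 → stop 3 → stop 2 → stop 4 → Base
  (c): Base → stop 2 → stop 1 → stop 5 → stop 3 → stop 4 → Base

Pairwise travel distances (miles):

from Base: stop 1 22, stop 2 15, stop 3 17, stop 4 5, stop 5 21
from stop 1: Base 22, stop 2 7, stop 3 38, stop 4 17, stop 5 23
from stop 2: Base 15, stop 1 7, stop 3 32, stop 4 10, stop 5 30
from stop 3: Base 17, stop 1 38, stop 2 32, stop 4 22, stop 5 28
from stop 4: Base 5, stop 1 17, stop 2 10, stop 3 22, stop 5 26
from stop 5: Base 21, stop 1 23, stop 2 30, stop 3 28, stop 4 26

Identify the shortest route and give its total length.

Shortest is (c), total 100 miles.

(a): 22 + 23 + 28 + 22 + 10 + 15 = 120
(b): 22 + 23 + 28 + 32 + 10 + 5 = 120
(c): 15 + 7 + 23 + 28 + 22 + 5 = 100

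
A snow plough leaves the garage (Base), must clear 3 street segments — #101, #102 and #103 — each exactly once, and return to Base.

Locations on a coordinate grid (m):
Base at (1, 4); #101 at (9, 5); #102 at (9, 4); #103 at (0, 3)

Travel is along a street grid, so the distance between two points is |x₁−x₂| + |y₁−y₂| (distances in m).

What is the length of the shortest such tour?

Shortest round trip = 22 m.

There are 3 distinct closed tours to check (reversals are equivalent).
Base → #101 → #102 → #103 → Base: 9+1+10+2 = 22
Base → #101 → #103 → #102 → Base: 9+11+10+8 = 38
Base → #102 → #101 → #103 → Base: 8+1+11+2 = 22
The minimum is 22.
One optimal route: Base → #101 → #102 → #103 → Base (or its reverse).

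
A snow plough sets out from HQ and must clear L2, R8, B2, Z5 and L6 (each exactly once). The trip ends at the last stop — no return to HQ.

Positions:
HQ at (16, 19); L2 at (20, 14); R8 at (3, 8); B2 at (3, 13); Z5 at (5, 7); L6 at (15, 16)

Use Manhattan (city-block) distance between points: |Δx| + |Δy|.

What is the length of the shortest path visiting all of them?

Shortest open route: 37.

There are 5! = 120 possible orderings.
HQ → L2 → R8 → B2 → Z5 → L6: 9+23+5+8+19 = 64
HQ → L2 → R8 → B2 → L6 → Z5: 9+23+5+15+19 = 71
HQ → L2 → R8 → Z5 → B2 → L6: 9+23+3+8+15 = 58
HQ → L2 → R8 → Z5 → L6 → B2: 9+23+3+19+15 = 69
HQ → L2 → R8 → L6 → B2 → Z5: 9+23+20+15+8 = 75
HQ → L2 → R8 → L6 → Z5 → B2: 9+23+20+19+8 = 79
HQ → L2 → B2 → R8 → Z5 → L6: 9+18+5+3+19 = 54
HQ → L2 → B2 → R8 → L6 → Z5: 9+18+5+20+19 = 71
HQ → L2 → B2 → Z5 → R8 → L6: 9+18+8+3+20 = 58
HQ → L2 → B2 → Z5 → L6 → R8: 9+18+8+19+20 = 74
HQ → L2 → B2 → L6 → R8 → Z5: 9+18+15+20+3 = 65
HQ → L2 → B2 → L6 → Z5 → R8: 9+18+15+19+3 = 64
HQ → L2 → Z5 → R8 → B2 → L6: 9+22+3+5+15 = 54
HQ → L2 → Z5 → R8 → L6 → B2: 9+22+3+20+15 = 69
… (106 more)
HQ → L6 → L2 → B2 → R8 → Z5: 4+7+18+5+3 = 37  ← best
The minimum is 37.
One shortest path: HQ → L6 → L2 → B2 → R8 → Z5.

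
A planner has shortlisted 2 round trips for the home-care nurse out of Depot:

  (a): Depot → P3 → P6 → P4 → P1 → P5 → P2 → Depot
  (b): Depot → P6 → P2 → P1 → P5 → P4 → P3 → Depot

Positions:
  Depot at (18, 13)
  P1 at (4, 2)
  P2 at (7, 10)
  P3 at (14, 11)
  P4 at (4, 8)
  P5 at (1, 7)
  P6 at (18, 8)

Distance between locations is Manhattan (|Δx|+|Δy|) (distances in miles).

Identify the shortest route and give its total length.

60 miles — (b) is the shortest.

(a): 6 + 7 + 14 + 6 + 8 + 9 + 14 = 64
(b): 5 + 13 + 11 + 8 + 4 + 13 + 6 = 60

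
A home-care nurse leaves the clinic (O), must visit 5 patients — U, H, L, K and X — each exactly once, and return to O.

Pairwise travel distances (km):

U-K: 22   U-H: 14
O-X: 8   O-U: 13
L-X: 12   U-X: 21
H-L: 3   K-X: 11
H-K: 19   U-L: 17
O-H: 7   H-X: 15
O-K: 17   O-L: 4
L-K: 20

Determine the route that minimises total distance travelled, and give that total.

Shortest round trip = 62 km.

There are 60 distinct closed tours to check (reversals are equivalent).
O → U → H → L → K → X → O: 13+14+3+20+11+8 = 69
O → U → H → L → X → K → O: 13+14+3+12+11+17 = 70
O → U → H → K → L → X → O: 13+14+19+20+12+8 = 86
O → U → H → K → X → L → O: 13+14+19+11+12+4 = 73
O → U → H → X → L → K → O: 13+14+15+12+20+17 = 91
O → U → H → X → K → L → O: 13+14+15+11+20+4 = 77
O → U → L → H → K → X → O: 13+17+3+19+11+8 = 71
O → U → L → H → X → K → O: 13+17+3+15+11+17 = 76
O → U → L → K → H → X → O: 13+17+20+19+15+8 = 92
O → U → L → K → X → H → O: 13+17+20+11+15+7 = 83
O → U → L → X → H → K → O: 13+17+12+15+19+17 = 93
O → U → L → X → K → H → O: 13+17+12+11+19+7 = 79
O → U → K → H → L → X → O: 13+22+19+3+12+8 = 77
O → U → K → H → X → L → O: 13+22+19+15+12+4 = 85
… (46 more)
O → L → H → U → K → X → O: 4+3+14+22+11+8 = 62  ← best
The minimum is 62.
One optimal route: O → L → H → U → K → X → O (or its reverse).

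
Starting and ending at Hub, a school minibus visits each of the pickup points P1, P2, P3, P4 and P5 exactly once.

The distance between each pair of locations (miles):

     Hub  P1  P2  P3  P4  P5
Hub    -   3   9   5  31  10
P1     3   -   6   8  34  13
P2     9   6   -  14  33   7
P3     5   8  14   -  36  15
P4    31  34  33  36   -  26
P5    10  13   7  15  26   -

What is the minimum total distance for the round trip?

Minimum total distance: 83 miles.

Hub - P1 - P2 - P3 - P4 - P5 - Hub: 3+6+14+36+26+10 = 95
Hub - P1 - P2 - P3 - P5 - P4 - Hub: 3+6+14+15+26+31 = 95
Hub - P1 - P2 - P4 - P3 - P5 - Hub: 3+6+33+36+15+10 = 103
Hub - P1 - P2 - P4 - P5 - P3 - Hub: 3+6+33+26+15+5 = 88
Hub - P1 - P2 - P5 - P3 - P4 - Hub: 3+6+7+15+36+31 = 98
Hub - P1 - P2 - P5 - P4 - P3 - Hub: 3+6+7+26+36+5 = 83
Hub - P1 - P3 - P2 - P4 - P5 - Hub: 3+8+14+33+26+10 = 94
Hub - P1 - P3 - P2 - P5 - P4 - Hub: 3+8+14+7+26+31 = 89
Hub - P1 - P3 - P4 - P2 - P5 - Hub: 3+8+36+33+7+10 = 97
Hub - P1 - P3 - P4 - P5 - P2 - Hub: 3+8+36+26+7+9 = 89
Hub - P1 - P3 - P5 - P2 - P4 - Hub: 3+8+15+7+33+31 = 97
Hub - P1 - P3 - P5 - P4 - P2 - Hub: 3+8+15+26+33+9 = 94
Hub - P1 - P4 - P2 - P3 - P5 - Hub: 3+34+33+14+15+10 = 109
Hub - P1 - P4 - P2 - P5 - P3 - Hub: 3+34+33+7+15+5 = 97
… (46 more)
The minimum is 83.
One optimal route: Hub → P1 → P2 → P5 → P4 → P3 → Hub (or its reverse).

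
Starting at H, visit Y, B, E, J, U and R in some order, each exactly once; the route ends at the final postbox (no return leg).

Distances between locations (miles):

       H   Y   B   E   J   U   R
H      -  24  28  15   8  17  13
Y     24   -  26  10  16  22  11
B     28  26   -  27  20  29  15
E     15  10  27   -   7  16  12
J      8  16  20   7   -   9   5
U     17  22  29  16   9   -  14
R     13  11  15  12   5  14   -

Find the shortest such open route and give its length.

There are 6! = 720 possible orderings.
H→Y→B→E→J→U→R: 24+26+27+7+9+14 = 107
H→Y→B→E→J→R→U: 24+26+27+7+5+14 = 103
H→Y→B→E→U→J→R: 24+26+27+16+9+5 = 107
H→Y→B→E→U→R→J: 24+26+27+16+14+5 = 112
H→Y→B→E→R→J→U: 24+26+27+12+5+9 = 103
H→Y→B→E→R→U→J: 24+26+27+12+14+9 = 112
H→Y→B→J→E→U→R: 24+26+20+7+16+14 = 107
H→Y→B→J→E→R→U: 24+26+20+7+12+14 = 103
… (712 more)
H→J→U→E→Y→R→B: 8+9+16+10+11+15 = 69  ← best
The minimum is 69.
One shortest path: H → J → U → E → Y → R → B.

Minimum one-way distance = 69 miles.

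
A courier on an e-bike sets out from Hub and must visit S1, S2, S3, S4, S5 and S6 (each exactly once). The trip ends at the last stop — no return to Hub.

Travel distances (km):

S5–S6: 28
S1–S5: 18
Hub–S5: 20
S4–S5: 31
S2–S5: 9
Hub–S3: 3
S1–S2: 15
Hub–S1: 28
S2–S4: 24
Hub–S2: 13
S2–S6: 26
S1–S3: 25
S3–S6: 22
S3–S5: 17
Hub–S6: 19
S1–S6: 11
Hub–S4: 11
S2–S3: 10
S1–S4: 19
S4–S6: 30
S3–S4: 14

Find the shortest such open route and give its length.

Minimum one-way distance = 73 km.

There are 6! = 720 possible orderings.
Hub→S1→S2→S3→S4→S5→S6: 28+15+10+14+31+28 = 126
Hub→S1→S2→S3→S4→S6→S5: 28+15+10+14+30+28 = 125
Hub→S1→S2→S3→S5→S4→S6: 28+15+10+17+31+30 = 131
Hub→S1→S2→S3→S5→S6→S4: 28+15+10+17+28+30 = 128
Hub→S1→S2→S3→S6→S4→S5: 28+15+10+22+30+31 = 136
Hub→S1→S2→S3→S6→S5→S4: 28+15+10+22+28+31 = 134
Hub→S1→S2→S4→S3→S5→S6: 28+15+24+14+17+28 = 126
Hub→S1→S2→S4→S3→S6→S5: 28+15+24+14+22+28 = 131
… (712 more)
Hub→S4→S3→S2→S5→S1→S6: 11+14+10+9+18+11 = 73  ← best
The minimum is 73.
One shortest path: Hub → S4 → S3 → S2 → S5 → S1 → S6.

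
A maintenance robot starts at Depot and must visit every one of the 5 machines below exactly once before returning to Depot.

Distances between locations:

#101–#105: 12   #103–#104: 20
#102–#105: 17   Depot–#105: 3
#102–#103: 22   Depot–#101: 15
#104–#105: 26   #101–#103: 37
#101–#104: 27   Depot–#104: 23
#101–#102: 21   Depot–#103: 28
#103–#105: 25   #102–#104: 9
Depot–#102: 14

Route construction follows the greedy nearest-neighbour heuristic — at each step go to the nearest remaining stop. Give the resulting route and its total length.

Total distance 93 via the nearest-neighbour route Depot → #105 → #101 → #102 → #104 → #103 → Depot.

At Depot the remaining stops are #105 3, #102 14, #101 15, #104 23, #103 28; go to #105.
At #105 the remaining stops are #101 12, #102 17, #103 25, #104 26; go to #101.
At #101 the remaining stops are #102 21, #104 27, #103 37; go to #102.
At #102 the remaining stops are #104 9, #103 22; go to #104.
At #104 the remaining stops are #103 20; go to #103.
Return #103→Depot: 28.
Total = 3 + 12 + 21 + 9 + 20 + 28 = 93.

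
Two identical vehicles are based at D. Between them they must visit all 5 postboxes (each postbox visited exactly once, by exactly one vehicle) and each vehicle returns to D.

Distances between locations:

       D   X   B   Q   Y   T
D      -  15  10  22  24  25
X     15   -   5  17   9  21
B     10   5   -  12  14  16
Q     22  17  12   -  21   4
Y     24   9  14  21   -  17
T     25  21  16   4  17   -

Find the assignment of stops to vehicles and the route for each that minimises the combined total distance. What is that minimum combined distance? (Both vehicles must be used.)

87 — the smallest possible combined total.

Check every non-empty split of the stops between the two vehicles; for each half take its own optimal tour:
  {X} + {B, Q, Y, T}: 30 + 67 = 97
  {B} + {X, Q, Y, T}: 20 + 67 = 87
  {X, B} + {Q, Y, T}: 30 + 67 = 97
  {Q} + {X, B, Y, T}: 44 + 66 = 110
  {X, Q} + {B, Y, T}: 54 + 66 = 120
  {B, Q} + {X, Y, T}: 44 + 66 = 110
  … (15 splits in total)
Best: vehicle 1 D → B → D = 20; vehicle 2 D → X → Y → T → Q → D = 67; combined 87.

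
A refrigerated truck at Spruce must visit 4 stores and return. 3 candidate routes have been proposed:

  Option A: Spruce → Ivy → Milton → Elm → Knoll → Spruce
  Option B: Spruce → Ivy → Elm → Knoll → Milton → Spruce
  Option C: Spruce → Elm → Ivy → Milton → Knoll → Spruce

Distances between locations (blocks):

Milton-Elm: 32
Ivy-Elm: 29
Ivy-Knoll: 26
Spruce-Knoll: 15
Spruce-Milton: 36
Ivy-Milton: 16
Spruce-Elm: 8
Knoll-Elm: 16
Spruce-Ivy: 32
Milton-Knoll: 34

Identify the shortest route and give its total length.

Option A: 32 + 16 + 32 + 16 + 15 = 111
Option B: 32 + 29 + 16 + 34 + 36 = 147
Option C: 8 + 29 + 16 + 34 + 15 = 102

Shortest is Option C, total 102 blocks.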